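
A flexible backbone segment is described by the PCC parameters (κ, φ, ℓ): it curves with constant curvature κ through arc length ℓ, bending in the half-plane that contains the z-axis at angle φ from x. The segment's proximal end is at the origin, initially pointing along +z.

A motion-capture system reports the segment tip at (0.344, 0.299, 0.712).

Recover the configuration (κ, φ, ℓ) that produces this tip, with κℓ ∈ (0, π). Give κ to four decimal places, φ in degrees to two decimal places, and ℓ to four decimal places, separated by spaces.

1.2755 41.00 0.8929

ρ = √(x²+y²) = √(0.344² + 0.299²) = 0.45578
φ = atan2(y, x) mod 360° = atan2(0.299, 0.344) = 40.9967°
|p|² = ρ² + z² = 0.45578² + 0.712² = 0.71468
κ = 2ρ / |p|² = 2×0.45578 / 0.71468 = 1.27548
θ = 2·atan2(ρ, z) = 2·atan2(0.45578, 0.712) = 1.13883 rad
ℓ = θ/κ = 1.13883/1.27548 = 0.89286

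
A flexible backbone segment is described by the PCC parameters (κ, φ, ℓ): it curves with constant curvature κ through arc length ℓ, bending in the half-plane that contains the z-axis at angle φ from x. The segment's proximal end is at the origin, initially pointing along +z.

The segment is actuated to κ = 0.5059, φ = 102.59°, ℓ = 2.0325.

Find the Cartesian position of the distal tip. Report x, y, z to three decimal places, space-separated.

-0.208 0.933 1.693

θ = κ·ℓ = 0.5059 × 2.0325 = 1.02824 rad
ρ = (1 − cos θ)/κ = (1 − 0.51633)/0.5059 = 0.95607
z = sin θ / κ = 0.85639/0.5059 = 1.69281
x = ρ cos φ = 0.95607 × cos(102.59°) = -0.20840
y = ρ sin φ = 0.95607 × sin(102.59°) = 0.93308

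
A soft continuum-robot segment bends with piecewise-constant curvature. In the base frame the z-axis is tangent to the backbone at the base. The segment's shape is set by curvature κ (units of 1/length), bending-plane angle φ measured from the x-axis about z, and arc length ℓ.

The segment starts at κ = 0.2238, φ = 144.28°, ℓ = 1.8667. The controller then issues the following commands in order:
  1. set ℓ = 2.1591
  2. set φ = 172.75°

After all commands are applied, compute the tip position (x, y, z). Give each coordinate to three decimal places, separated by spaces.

-0.507 0.065 2.076

initial: κ=0.2238, φ=144.28°, ℓ=1.8667
cmd 1: set ℓ=2.1591 → (κ,φ,ℓ)=(0.2238,144.28°,2.1591) → tip=(-0.4153,0.2987,2.0761)
cmd 2: set φ=172.75° → (κ,φ,ℓ)=(0.2238,172.75°,2.1591) → tip=(-0.5075,0.0646,2.0761)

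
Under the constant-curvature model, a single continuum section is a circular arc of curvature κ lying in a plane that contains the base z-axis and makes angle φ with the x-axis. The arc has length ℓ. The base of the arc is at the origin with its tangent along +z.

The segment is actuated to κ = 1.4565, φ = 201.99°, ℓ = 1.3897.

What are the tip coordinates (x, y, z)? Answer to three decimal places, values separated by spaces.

θ = κ·ℓ = 1.4565 × 1.3897 = 2.02410 rad
ρ = (1 − cos θ)/κ = (1 − -0.43794)/1.4565 = 0.98725
z = sin θ / κ = 0.89901/1.4565 = 0.61724
x = ρ cos φ = 0.98725 × cos(201.99°) = -0.91543
y = ρ sin φ = 0.98725 × sin(201.99°) = -0.36967

-0.915 -0.370 0.617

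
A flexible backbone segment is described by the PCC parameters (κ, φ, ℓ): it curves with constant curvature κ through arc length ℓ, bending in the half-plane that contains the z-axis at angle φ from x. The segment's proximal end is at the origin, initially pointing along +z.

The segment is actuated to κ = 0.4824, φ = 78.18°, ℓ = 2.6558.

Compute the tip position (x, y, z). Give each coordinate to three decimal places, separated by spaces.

0.303 1.450 1.987

θ = κ·ℓ = 0.4824 × 2.6558 = 1.28116 rad
ρ = (1 − cos θ)/κ = (1 − 0.28561)/0.4824 = 1.48092
z = sin θ / κ = 0.95835/0.4824 = 1.98662
x = ρ cos φ = 1.48092 × cos(78.18°) = 0.30335
y = ρ sin φ = 1.48092 × sin(78.18°) = 1.44952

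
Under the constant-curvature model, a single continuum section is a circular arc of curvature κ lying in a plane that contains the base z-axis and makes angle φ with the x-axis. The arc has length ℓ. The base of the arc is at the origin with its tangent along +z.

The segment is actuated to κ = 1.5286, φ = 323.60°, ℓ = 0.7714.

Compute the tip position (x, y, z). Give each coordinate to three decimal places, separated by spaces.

θ = κ·ℓ = 1.5286 × 0.7714 = 1.17916 rad
ρ = (1 − cos θ)/κ = (1 − 0.38170)/1.5286 = 0.40449
z = sin θ / κ = 0.92429/1.5286 = 0.60466
x = ρ cos φ = 0.40449 × cos(323.60°) = 0.32557
y = ρ sin φ = 0.40449 × sin(323.60°) = -0.24003

0.326 -0.240 0.605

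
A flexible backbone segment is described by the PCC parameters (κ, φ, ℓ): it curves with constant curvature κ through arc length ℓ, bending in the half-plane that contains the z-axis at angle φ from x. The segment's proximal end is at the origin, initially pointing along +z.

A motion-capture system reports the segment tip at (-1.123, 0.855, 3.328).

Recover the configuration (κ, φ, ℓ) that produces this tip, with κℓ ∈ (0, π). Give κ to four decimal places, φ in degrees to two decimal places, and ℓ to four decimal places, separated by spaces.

ρ = √(x²+y²) = √(-1.123² + 0.855²) = 1.41144
φ = atan2(y, x) mod 360° = atan2(0.855, -1.123) = 142.7160°
|p|² = ρ² + z² = 1.41144² + 3.328² = 13.06774
κ = 2ρ / |p|² = 2×1.41144 / 13.06774 = 0.21602
θ = 2·atan2(ρ, z) = 2·atan2(1.41144, 3.328) = 0.80223 rad
ℓ = θ/κ = 0.80223/0.21602 = 3.71372

0.2160 142.72 3.7137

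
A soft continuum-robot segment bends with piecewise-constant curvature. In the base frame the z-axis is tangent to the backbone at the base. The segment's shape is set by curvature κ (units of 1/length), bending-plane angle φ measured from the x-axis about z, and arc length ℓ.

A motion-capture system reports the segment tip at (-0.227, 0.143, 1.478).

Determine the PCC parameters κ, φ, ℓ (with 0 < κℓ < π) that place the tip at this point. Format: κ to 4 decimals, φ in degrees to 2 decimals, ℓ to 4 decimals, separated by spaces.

0.2378 147.79 1.5103

ρ = √(x²+y²) = √(-0.227² + 0.143²) = 0.26829
φ = atan2(y, x) mod 360° = atan2(0.143, -0.227) = 147.7909°
|p|² = ρ² + z² = 0.26829² + 1.478² = 2.25646
κ = 2ρ / |p|² = 2×0.26829 / 2.25646 = 0.23779
θ = 2·atan2(ρ, z) = 2·atan2(0.26829, 1.478) = 0.35913 rad
ℓ = θ/κ = 0.35913/0.23779 = 1.51026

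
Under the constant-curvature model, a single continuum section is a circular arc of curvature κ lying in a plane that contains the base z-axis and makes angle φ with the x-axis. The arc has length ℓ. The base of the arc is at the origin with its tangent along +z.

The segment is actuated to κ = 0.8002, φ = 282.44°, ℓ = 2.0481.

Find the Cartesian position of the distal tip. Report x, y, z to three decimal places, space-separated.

0.288 -1.303 1.247

θ = κ·ℓ = 0.8002 × 2.0481 = 1.63889 rad
ρ = (1 − cos θ)/κ = (1 − -0.06804)/0.8002 = 1.33472
z = sin θ / κ = 0.99768/0.8002 = 1.24679
x = ρ cos φ = 1.33472 × cos(282.44°) = 0.28752
y = ρ sin φ = 1.33472 × sin(282.44°) = -1.30338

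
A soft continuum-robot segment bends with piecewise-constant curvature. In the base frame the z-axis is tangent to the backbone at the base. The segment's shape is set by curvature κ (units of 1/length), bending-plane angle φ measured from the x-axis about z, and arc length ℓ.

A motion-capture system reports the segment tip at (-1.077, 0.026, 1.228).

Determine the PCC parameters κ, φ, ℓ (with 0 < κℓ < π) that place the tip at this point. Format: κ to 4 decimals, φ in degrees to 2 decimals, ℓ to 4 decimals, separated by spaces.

0.8074 178.62 1.7838

ρ = √(x²+y²) = √(-1.077² + 0.026²) = 1.07731
φ = atan2(y, x) mod 360° = atan2(0.026, -1.077) = 178.6171°
|p|² = ρ² + z² = 1.07731² + 1.228² = 2.66859
κ = 2ρ / |p|² = 2×1.07731 / 2.66859 = 0.80740
θ = 2·atan2(ρ, z) = 2·atan2(1.07731, 1.228) = 1.44025 rad
ℓ = θ/κ = 1.44025/0.80740 = 1.78381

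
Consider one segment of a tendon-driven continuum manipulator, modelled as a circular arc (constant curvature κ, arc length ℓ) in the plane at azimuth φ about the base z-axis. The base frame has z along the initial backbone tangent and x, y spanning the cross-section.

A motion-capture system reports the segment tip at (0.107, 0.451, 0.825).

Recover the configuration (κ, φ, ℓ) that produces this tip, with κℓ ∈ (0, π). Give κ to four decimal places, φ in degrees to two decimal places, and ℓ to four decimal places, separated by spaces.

1.0352 76.65 0.9889

ρ = √(x²+y²) = √(0.107² + 0.451²) = 0.46352
φ = atan2(y, x) mod 360° = atan2(0.451, 0.107) = 76.6533°
|p|² = ρ² + z² = 0.46352² + 0.825² = 0.89548
κ = 2ρ / |p|² = 2×0.46352 / 0.89548 = 1.03525
θ = 2·atan2(ρ, z) = 2·atan2(0.46352, 0.825) = 1.02378 rad
ℓ = θ/κ = 1.02378/1.03525 = 0.98892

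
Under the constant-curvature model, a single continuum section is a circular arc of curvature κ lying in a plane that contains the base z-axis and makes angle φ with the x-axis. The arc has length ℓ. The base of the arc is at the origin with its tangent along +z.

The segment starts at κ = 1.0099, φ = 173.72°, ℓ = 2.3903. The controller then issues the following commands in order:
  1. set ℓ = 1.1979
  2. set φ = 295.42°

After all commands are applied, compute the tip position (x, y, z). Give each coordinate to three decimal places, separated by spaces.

0.275 -0.578 0.926

initial: κ=1.0099, φ=173.72°, ℓ=2.3903
cmd 1: set ℓ=1.1979 → (κ,φ,ℓ)=(1.0099,173.72°,1.1979) → tip=(-0.6366,0.0701,0.9264)
cmd 2: set φ=295.42° → (κ,φ,ℓ)=(1.0099,295.42°,1.1979) → tip=(0.2749,-0.5784,0.9264)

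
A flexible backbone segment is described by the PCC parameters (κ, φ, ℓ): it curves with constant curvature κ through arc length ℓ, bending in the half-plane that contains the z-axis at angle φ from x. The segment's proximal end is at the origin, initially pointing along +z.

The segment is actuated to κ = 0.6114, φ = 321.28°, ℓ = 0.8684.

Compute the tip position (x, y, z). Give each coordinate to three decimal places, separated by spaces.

0.176 -0.141 0.828

θ = κ·ℓ = 0.6114 × 0.8684 = 0.53094 rad
ρ = (1 − cos θ)/κ = (1 − 0.86233)/0.6114 = 0.22517
z = sin θ / κ = 0.50634/0.6114 = 0.82817
x = ρ cos φ = 0.22517 × cos(321.28°) = 0.17568
y = ρ sin φ = 0.22517 × sin(321.28°) = -0.14085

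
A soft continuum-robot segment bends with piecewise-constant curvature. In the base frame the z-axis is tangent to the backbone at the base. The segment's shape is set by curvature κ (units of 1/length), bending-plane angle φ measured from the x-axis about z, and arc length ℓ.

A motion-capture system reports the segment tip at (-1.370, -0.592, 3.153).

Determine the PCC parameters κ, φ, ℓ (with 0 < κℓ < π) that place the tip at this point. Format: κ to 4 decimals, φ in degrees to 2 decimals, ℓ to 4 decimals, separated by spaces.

0.2453 203.37 3.6047

ρ = √(x²+y²) = √(-1.370² + -0.592²) = 1.49244
φ = atan2(y, x) mod 360° = atan2(-0.592, -1.370) = 203.3700°
|p|² = ρ² + z² = 1.49244² + 3.153² = 12.16877
κ = 2ρ / |p|² = 2×1.49244 / 12.16877 = 0.24529
θ = 2·atan2(ρ, z) = 2·atan2(1.49244, 3.153) = 0.88418 rad
ℓ = θ/κ = 0.88418/0.24529 = 3.60465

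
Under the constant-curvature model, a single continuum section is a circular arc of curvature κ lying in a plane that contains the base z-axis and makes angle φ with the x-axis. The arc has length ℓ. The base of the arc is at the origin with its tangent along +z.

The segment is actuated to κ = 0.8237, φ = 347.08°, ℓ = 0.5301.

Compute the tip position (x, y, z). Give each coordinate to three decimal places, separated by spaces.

θ = κ·ℓ = 0.8237 × 0.5301 = 0.43664 rad
ρ = (1 − cos θ)/κ = (1 − 0.90618)/0.8237 = 0.11391
z = sin θ / κ = 0.42290/0.8237 = 0.51342
x = ρ cos φ = 0.11391 × cos(347.08°) = 0.11102
y = ρ sin φ = 0.11391 × sin(347.08°) = -0.02547

0.111 -0.025 0.513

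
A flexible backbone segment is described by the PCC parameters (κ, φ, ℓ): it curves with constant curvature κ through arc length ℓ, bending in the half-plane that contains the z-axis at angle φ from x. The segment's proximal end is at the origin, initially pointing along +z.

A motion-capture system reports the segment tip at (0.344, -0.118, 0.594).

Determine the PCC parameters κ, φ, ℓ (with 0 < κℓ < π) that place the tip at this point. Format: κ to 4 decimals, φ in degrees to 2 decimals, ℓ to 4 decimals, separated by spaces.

ρ = √(x²+y²) = √(0.344² + -0.118²) = 0.36368
φ = atan2(y, x) mod 360° = atan2(-0.118, 0.344) = 341.0668°
|p|² = ρ² + z² = 0.36368² + 0.594² = 0.48510
κ = 2ρ / |p|² = 2×0.36368 / 0.48510 = 1.49940
θ = 2·atan2(ρ, z) = 2·atan2(0.36368, 0.594) = 1.09875 rad
ℓ = θ/κ = 1.09875/1.49940 = 0.73280

1.4994 341.07 0.7328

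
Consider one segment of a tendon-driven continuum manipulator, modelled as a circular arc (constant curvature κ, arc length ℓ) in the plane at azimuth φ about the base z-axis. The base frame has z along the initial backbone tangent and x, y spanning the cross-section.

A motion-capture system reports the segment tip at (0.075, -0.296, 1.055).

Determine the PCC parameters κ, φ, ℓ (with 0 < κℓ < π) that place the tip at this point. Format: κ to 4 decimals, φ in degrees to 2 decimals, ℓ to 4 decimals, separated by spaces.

ρ = √(x²+y²) = √(0.075² + -0.296²) = 0.30535
φ = atan2(y, x) mod 360° = atan2(-0.296, 0.075) = 284.2183°
|p|² = ρ² + z² = 0.30535² + 1.055² = 1.20627
κ = 2ρ / |p|² = 2×0.30535 / 1.20627 = 0.50628
θ = 2·atan2(ρ, z) = 2·atan2(0.30535, 1.055) = 0.56347 rad
ℓ = θ/κ = 0.56347/0.50628 = 1.11297

0.5063 284.22 1.1130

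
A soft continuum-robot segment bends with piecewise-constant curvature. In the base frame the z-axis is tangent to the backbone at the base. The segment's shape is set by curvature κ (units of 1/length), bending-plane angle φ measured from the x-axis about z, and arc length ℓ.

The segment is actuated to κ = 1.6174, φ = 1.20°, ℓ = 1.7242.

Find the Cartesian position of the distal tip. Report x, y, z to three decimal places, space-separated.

1.198 0.025 0.214

θ = κ·ℓ = 1.6174 × 1.7242 = 2.78872 rad
ρ = (1 − cos θ)/κ = (1 − -0.93838)/1.6174 = 1.19846
z = sin θ / κ = 0.34559/1.6174 = 0.21367
x = ρ cos φ = 1.19846 × cos(1.20°) = 1.19819
y = ρ sin φ = 1.19846 × sin(1.20°) = 0.02510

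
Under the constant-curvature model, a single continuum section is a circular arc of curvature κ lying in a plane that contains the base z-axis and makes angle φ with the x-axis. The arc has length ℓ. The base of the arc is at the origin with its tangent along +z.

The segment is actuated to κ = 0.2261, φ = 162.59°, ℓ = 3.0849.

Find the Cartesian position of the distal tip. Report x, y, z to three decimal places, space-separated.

θ = κ·ℓ = 0.2261 × 3.0849 = 0.69750 rad
ρ = (1 − cos θ)/κ = (1 − 0.76645)/0.2261 = 1.03294
z = sin θ / κ = 0.64230/0.2261 = 2.84078
x = ρ cos φ = 1.03294 × cos(162.59°) = -0.98562
y = ρ sin φ = 1.03294 × sin(162.59°) = 0.30906

-0.986 0.309 2.841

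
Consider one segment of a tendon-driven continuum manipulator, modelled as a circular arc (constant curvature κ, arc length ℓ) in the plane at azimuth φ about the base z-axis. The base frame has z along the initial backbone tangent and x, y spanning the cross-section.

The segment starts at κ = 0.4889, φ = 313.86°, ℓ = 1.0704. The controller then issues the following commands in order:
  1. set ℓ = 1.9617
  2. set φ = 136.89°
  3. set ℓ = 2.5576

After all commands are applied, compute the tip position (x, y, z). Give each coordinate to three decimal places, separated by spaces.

initial: κ=0.4889, φ=313.86°, ℓ=1.0704
cmd 1: set ℓ=1.9617 → (κ,φ,ℓ)=(0.4889,313.86°,1.9617) → tip=(0.6034,-0.6279,1.6745)
cmd 2: set φ=136.89° → (κ,φ,ℓ)=(0.4889,136.89°,1.9617) → tip=(-0.6357,0.5951,1.6745)
cmd 3: set ℓ=2.5576 → (κ,φ,ℓ)=(0.4889,136.89°,2.5576) → tip=(-1.0230,0.9576,1.9413)

-1.023 0.958 1.941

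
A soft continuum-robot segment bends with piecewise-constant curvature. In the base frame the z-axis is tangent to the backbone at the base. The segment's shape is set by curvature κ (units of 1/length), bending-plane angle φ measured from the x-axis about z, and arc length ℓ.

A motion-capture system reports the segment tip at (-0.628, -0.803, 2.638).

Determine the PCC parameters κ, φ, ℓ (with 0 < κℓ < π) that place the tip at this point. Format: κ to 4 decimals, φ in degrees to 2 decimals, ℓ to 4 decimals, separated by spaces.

ρ = √(x²+y²) = √(-0.628² + -0.803²) = 1.01941
φ = atan2(y, x) mod 360° = atan2(-0.803, -0.628) = 231.9722°
|p|² = ρ² + z² = 1.01941² + 2.638² = 7.99824
κ = 2ρ / |p|² = 2×1.01941 / 7.99824 = 0.25491
θ = 2·atan2(ρ, z) = 2·atan2(1.01941, 2.638) = 0.73751 rad
ℓ = θ/κ = 0.73751/0.25491 = 2.89324

0.2549 231.97 2.8932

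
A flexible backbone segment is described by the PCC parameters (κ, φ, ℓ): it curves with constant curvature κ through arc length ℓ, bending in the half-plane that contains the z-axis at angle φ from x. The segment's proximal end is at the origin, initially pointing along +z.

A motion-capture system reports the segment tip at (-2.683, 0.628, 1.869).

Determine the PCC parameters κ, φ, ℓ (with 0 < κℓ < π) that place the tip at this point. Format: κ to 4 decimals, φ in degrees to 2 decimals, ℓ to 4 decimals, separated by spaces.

ρ = √(x²+y²) = √(-2.683² + 0.628²) = 2.75552
φ = atan2(y, x) mod 360° = atan2(0.628, -2.683) = 166.8262°
|p|² = ρ² + z² = 2.75552² + 1.869² = 11.08603
κ = 2ρ / |p|² = 2×2.75552 / 11.08603 = 0.49711
θ = 2·atan2(ρ, z) = 2·atan2(2.75552, 1.869) = 1.94960 rad
ℓ = θ/κ = 1.94960/0.49711 = 3.92183

0.4971 166.83 3.9218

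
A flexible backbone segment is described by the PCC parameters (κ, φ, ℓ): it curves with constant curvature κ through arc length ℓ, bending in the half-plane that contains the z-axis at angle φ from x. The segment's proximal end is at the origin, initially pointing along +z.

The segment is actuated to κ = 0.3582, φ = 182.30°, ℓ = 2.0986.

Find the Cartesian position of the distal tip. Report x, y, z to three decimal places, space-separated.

θ = κ·ℓ = 0.3582 × 2.0986 = 0.75172 rad
ρ = (1 − cos θ)/κ = (1 − 0.73052)/0.3582 = 0.75233
z = sin θ / κ = 0.68290/0.3582 = 1.90646
x = ρ cos φ = 0.75233 × cos(182.30°) = -0.75172
y = ρ sin φ = 0.75233 × sin(182.30°) = -0.03019

-0.752 -0.030 1.906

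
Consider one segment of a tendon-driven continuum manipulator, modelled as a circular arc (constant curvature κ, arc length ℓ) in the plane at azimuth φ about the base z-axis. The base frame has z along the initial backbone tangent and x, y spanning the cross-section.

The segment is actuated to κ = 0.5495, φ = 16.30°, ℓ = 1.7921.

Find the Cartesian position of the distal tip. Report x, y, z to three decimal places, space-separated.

0.781 0.228 1.516

θ = κ·ℓ = 0.5495 × 1.7921 = 0.98476 rad
ρ = (1 − cos θ)/κ = (1 − 0.55306)/0.5495 = 0.81335
z = sin θ / κ = 0.83314/0.5495 = 1.51618
x = ρ cos φ = 0.81335 × cos(16.30°) = 0.78066
y = ρ sin φ = 0.81335 × sin(16.30°) = 0.22828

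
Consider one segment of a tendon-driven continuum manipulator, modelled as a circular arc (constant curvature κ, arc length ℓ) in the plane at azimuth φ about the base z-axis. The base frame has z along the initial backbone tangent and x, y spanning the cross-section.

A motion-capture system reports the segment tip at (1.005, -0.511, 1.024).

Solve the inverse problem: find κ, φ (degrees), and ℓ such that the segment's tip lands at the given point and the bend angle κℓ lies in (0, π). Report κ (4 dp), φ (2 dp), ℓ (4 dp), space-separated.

0.9721 333.05 1.7148

ρ = √(x²+y²) = √(1.005² + -0.511²) = 1.12745
φ = atan2(y, x) mod 360° = atan2(-0.511, 1.005) = 333.0486°
|p|² = ρ² + z² = 1.12745² + 1.024² = 2.31972
κ = 2ρ / |p|² = 2×1.12745 / 2.31972 = 0.97206
θ = 2·atan2(ρ, z) = 2·atan2(1.12745, 1.024) = 1.66689 rad
ℓ = θ/κ = 1.66689/0.97206 = 1.71481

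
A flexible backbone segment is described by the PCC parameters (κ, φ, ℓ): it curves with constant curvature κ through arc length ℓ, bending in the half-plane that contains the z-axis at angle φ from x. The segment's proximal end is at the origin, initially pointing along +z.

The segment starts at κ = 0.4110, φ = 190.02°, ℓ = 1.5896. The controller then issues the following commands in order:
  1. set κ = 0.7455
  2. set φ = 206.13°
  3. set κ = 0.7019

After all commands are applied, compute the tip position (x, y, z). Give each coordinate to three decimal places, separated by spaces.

initial: κ=0.4110, φ=190.02°, ℓ=1.5896
cmd 1: set κ=0.7455 → (κ,φ,ℓ)=(0.7455,190.02°,1.5896) → tip=(-0.8239,-0.1456,1.2428)
cmd 2: set φ=206.13° → (κ,φ,ℓ)=(0.7455,206.13°,1.5896) → tip=(-0.7512,-0.3685,1.2428)
cmd 3: set κ=0.7019 → (κ,φ,ℓ)=(0.7019,206.13°,1.5896) → tip=(-0.7169,-0.3517,1.2797)

-0.717 -0.352 1.280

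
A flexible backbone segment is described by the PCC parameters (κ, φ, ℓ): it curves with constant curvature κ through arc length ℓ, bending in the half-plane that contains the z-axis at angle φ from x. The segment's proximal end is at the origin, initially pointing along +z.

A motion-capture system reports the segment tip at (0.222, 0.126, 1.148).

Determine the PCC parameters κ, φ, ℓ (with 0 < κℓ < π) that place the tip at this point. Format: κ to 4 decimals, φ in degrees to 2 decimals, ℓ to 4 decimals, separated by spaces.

0.3691 29.58 1.1855

ρ = √(x²+y²) = √(0.222² + 0.126²) = 0.25526
φ = atan2(y, x) mod 360° = atan2(0.126, 0.222) = 29.5778°
|p|² = ρ² + z² = 0.25526² + 1.148² = 1.38306
κ = 2ρ / |p|² = 2×0.25526 / 1.38306 = 0.36913
θ = 2·atan2(ρ, z) = 2·atan2(0.25526, 1.148) = 0.43759 rad
ℓ = θ/κ = 0.43759/0.36913 = 1.18547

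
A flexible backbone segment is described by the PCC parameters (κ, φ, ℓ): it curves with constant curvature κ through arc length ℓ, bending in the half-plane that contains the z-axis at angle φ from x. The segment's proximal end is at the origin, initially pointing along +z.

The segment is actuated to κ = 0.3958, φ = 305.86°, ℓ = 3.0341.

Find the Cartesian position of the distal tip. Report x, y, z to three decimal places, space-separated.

0.945 -1.307 2.356

θ = κ·ℓ = 0.3958 × 3.0341 = 1.20090 rad
ρ = (1 − cos θ)/κ = (1 − 0.36152)/0.3958 = 1.61313
z = sin θ / κ = 0.93236/0.3958 = 2.35564
x = ρ cos φ = 1.61313 × cos(305.86°) = 0.94498
y = ρ sin φ = 1.61313 × sin(305.86°) = -1.30737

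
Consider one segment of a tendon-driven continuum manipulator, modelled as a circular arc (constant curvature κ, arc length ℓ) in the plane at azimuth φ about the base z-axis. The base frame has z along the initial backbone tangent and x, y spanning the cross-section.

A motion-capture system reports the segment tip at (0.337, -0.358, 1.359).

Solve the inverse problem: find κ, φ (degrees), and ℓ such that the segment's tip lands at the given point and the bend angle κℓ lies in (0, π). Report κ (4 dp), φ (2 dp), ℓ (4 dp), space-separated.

0.4708 313.27 1.4746

ρ = √(x²+y²) = √(0.337² + -0.358²) = 0.49166
φ = atan2(y, x) mod 360° = atan2(-0.358, 0.337) = 313.2693°
|p|² = ρ² + z² = 0.49166² + 1.359² = 2.08861
κ = 2ρ / |p|² = 2×0.49166 / 2.08861 = 0.47080
θ = 2·atan2(ρ, z) = 2·atan2(0.49166, 1.359) = 0.69427 rad
ℓ = θ/κ = 0.69427/0.47080 = 1.47464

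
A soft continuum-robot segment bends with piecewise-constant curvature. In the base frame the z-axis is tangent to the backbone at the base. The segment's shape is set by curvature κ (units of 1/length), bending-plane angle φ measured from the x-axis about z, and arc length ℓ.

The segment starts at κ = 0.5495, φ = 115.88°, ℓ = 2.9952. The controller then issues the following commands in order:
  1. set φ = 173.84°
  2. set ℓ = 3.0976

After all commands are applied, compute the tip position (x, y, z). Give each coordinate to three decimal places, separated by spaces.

-2.046 0.221 1.804

initial: κ=0.5495, φ=115.88°, ℓ=2.9952
cmd 1: set φ=173.84° → (κ,φ,ℓ)=(0.5495,173.84°,2.9952) → tip=(-1.9450,0.2099,1.8147)
cmd 2: set ℓ=3.0976 → (κ,φ,ℓ)=(0.5495,173.84°,3.0976) → tip=(-2.0463,0.2209,1.8042)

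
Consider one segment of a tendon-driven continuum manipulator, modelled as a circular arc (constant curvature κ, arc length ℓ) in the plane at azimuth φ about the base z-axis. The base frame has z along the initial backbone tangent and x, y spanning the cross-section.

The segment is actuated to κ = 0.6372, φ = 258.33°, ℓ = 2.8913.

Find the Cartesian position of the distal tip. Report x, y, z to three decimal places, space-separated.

-0.403 -1.949 1.512

θ = κ·ℓ = 0.6372 × 2.8913 = 1.84234 rad
ρ = (1 − cos θ)/κ = (1 − -0.26822)/0.6372 = 1.99029
z = sin θ / κ = 0.96336/0.6372 = 1.51186
x = ρ cos φ = 1.99029 × cos(258.33°) = -0.40259
y = ρ sin φ = 1.99029 × sin(258.33°) = -1.94915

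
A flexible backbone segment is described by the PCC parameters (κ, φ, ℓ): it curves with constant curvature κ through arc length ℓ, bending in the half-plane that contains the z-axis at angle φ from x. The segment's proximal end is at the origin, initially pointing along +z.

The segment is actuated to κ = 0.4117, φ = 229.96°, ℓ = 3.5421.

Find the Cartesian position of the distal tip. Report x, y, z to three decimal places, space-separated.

θ = κ·ℓ = 0.4117 × 3.5421 = 1.45828 rad
ρ = (1 − cos θ)/κ = (1 − 0.11228)/0.4117 = 2.15624
z = sin θ / κ = 0.99368/0.4117 = 2.41359
x = ρ cos φ = 2.15624 × cos(229.96°) = -1.38716
y = ρ sin φ = 2.15624 × sin(229.96°) = -1.65081

-1.387 -1.651 2.414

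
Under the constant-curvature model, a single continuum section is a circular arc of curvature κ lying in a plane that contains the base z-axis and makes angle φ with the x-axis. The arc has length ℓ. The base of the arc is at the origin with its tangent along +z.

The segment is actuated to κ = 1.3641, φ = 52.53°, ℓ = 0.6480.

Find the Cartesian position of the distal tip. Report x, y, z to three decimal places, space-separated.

θ = κ·ℓ = 1.3641 × 0.6480 = 0.88394 rad
ρ = (1 − cos θ)/κ = (1 − 0.63411)/1.3641 = 0.26823
z = sin θ / κ = 0.77324/1.3641 = 0.56685
x = ρ cos φ = 0.26823 × cos(52.53°) = 0.16317
y = ρ sin φ = 0.26823 × sin(52.53°) = 0.21288

0.163 0.213 0.567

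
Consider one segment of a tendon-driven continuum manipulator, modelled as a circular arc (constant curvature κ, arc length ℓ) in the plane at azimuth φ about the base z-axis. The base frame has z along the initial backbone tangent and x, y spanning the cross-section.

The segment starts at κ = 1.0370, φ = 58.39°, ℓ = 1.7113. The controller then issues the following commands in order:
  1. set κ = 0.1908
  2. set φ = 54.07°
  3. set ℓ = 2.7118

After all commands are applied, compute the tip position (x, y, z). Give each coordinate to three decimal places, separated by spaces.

0.403 0.556 2.592

initial: κ=1.0370, φ=58.39°, ℓ=1.7113
cmd 1: set κ=0.1908 → (κ,φ,ℓ)=(0.1908,58.39°,1.7113) → tip=(0.1451,0.2358,1.6811)
cmd 2: set φ=54.07° → (κ,φ,ℓ)=(0.1908,54.07°,1.7113) → tip=(0.1625,0.2242,1.6811)
cmd 3: set ℓ=2.7118 → (κ,φ,ℓ)=(0.1908,54.07°,2.7118) → tip=(0.4026,0.5555,2.5924)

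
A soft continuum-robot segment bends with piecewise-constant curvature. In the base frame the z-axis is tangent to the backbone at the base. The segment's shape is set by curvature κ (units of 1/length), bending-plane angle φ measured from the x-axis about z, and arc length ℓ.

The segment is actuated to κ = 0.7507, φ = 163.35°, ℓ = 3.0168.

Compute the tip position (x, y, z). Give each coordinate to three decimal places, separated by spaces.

-2.092 0.626 1.024

θ = κ·ℓ = 0.7507 × 3.0168 = 2.26471 rad
ρ = (1 − cos θ)/κ = (1 − -0.63955)/0.7507 = 2.18403
z = sin θ / κ = 0.76875/0.7507 = 1.02404
x = ρ cos φ = 2.18403 × cos(163.35°) = -2.09246
y = ρ sin φ = 2.18403 × sin(163.35°) = 0.62578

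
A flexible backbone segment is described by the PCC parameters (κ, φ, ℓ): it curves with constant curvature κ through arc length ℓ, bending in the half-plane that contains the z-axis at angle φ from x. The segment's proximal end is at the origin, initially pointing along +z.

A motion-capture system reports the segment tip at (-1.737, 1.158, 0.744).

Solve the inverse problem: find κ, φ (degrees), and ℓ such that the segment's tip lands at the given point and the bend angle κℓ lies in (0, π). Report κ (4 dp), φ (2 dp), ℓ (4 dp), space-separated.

ρ = √(x²+y²) = √(-1.737² + 1.158²) = 2.08761
φ = atan2(y, x) mod 360° = atan2(1.158, -1.737) = 146.3099°
|p|² = ρ² + z² = 2.08761² + 0.744² = 4.91167
κ = 2ρ / |p|² = 2×2.08761 / 4.91167 = 0.85006
θ = 2·atan2(ρ, z) = 2·atan2(2.08761, 0.744) = 2.45688 rad
ℓ = θ/κ = 2.45688/0.85006 = 2.89024

0.8501 146.31 2.8902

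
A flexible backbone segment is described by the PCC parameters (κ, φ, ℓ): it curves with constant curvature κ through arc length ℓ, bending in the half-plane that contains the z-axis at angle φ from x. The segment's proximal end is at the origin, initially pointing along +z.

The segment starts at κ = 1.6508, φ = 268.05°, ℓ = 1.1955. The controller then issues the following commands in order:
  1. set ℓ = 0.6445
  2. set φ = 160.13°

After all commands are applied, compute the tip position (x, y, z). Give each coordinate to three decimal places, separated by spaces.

initial: κ=1.6508, φ=268.05°, ℓ=1.1955
cmd 1: set ℓ=0.6445 → (κ,φ,ℓ)=(1.6508,268.05°,0.6445) → tip=(-0.0106,-0.3115,0.5296)
cmd 2: set φ=160.13° → (κ,φ,ℓ)=(1.6508,160.13°,0.6445) → tip=(-0.2932,0.1059,0.5296)

-0.293 0.106 0.530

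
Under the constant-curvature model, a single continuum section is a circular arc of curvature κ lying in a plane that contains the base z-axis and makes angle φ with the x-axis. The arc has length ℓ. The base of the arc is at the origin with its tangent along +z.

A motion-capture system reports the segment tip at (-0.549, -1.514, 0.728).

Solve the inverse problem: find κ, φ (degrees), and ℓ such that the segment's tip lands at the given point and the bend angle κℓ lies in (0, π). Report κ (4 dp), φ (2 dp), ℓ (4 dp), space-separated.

1.0312 250.07 2.2232

ρ = √(x²+y²) = √(-0.549² + -1.514²) = 1.61046
φ = atan2(y, x) mod 360° = atan2(-1.514, -0.549) = 250.0686°
|p|² = ρ² + z² = 1.61046² + 0.728² = 3.12358
κ = 2ρ / |p|² = 2×1.61046 / 3.12358 = 1.03117
θ = 2·atan2(ρ, z) = 2·atan2(1.61046, 0.728) = 2.29249 rad
ℓ = θ/κ = 2.29249/1.03117 = 2.22320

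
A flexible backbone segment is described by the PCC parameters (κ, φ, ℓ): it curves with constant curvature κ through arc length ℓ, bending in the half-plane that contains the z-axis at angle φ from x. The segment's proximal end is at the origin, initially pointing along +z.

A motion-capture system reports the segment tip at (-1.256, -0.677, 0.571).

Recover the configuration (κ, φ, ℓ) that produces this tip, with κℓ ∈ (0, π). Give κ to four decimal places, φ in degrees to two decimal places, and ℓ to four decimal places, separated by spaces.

ρ = √(x²+y²) = √(-1.256² + -0.677²) = 1.42684
φ = atan2(y, x) mod 360° = atan2(-0.677, -1.256) = 208.3252°
|p|² = ρ² + z² = 1.42684² + 0.571² = 2.36191
κ = 2ρ / |p|² = 2×1.42684 / 2.36191 = 1.20821
θ = 2·atan2(ρ, z) = 2·atan2(1.42684, 0.571) = 2.38026 rad
ℓ = θ/κ = 2.38026/1.20821 = 1.97007

1.2082 208.33 1.9701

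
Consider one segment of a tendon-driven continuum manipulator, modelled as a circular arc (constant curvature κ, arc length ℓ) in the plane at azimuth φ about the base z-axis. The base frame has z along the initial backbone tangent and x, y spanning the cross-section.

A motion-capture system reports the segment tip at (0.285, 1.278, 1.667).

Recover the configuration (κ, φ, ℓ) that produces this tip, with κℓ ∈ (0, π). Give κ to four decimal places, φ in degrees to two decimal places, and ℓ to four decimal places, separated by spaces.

0.5828 77.43 2.2849

ρ = √(x²+y²) = √(0.285² + 1.278²) = 1.30939
φ = atan2(y, x) mod 360° = atan2(1.278, 0.285) = 77.4285°
|p|² = ρ² + z² = 1.30939² + 1.667² = 4.49340
κ = 2ρ / |p|² = 2×1.30939 / 4.49340 = 0.58281
θ = 2·atan2(ρ, z) = 2·atan2(1.30939, 1.667) = 1.33165 rad
ℓ = θ/κ = 1.33165/0.58281 = 2.28488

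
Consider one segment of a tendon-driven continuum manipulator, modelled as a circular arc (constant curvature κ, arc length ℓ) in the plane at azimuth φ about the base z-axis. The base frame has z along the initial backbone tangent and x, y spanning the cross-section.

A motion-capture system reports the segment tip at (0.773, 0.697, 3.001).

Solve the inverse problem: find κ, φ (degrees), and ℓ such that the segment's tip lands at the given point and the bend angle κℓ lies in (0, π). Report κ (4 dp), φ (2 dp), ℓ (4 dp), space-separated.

ρ = √(x²+y²) = √(0.773² + 0.697²) = 1.04084
φ = atan2(y, x) mod 360° = atan2(0.697, 0.773) = 42.0404°
|p|² = ρ² + z² = 1.04084² + 3.001² = 10.08934
κ = 2ρ / |p|² = 2×1.04084 / 10.08934 = 0.20632
θ = 2·atan2(ρ, z) = 2·atan2(1.04084, 3.001) = 0.66770 rad
ℓ = θ/κ = 0.66770/0.20632 = 3.23615

0.2063 42.04 3.2362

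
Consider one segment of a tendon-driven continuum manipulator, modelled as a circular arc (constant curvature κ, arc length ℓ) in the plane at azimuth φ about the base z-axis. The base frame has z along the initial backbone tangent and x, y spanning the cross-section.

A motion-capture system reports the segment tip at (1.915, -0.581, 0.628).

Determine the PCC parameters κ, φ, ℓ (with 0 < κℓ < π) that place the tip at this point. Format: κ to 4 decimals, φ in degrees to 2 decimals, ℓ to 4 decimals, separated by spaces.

ρ = √(x²+y²) = √(1.915² + -0.581²) = 2.00120
φ = atan2(y, x) mod 360° = atan2(-0.581, 1.915) = 343.1225°
|p|² = ρ² + z² = 2.00120² + 0.628² = 4.39917
κ = 2ρ / |p|² = 2×2.00120 / 4.39917 = 0.90981
θ = 2·atan2(ρ, z) = 2·atan2(2.00120, 0.628) = 2.53343 rad
ℓ = θ/κ = 2.53343/0.90981 = 2.78458

0.9098 343.12 2.7846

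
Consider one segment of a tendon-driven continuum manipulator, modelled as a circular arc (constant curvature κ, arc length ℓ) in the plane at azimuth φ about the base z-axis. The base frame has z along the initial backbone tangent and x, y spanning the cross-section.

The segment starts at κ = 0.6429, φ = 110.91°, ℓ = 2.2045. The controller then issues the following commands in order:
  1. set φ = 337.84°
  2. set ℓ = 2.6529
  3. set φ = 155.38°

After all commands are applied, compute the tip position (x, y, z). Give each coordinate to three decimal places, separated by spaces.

initial: κ=0.6429, φ=110.91°, ℓ=2.2045
cmd 1: set φ=337.84° → (κ,φ,ℓ)=(0.6429,337.84°,2.2045) → tip=(1.2203,-0.4970,1.5372)
cmd 2: set ℓ=2.6529 → (κ,φ,ℓ)=(0.6429,337.84°,2.6529) → tip=(1.6341,-0.6655,1.5414)
cmd 3: set φ=155.38° → (κ,φ,ℓ)=(0.6429,155.38°,2.6529) → tip=(-1.6040,0.7351,1.5414)

-1.604 0.735 1.541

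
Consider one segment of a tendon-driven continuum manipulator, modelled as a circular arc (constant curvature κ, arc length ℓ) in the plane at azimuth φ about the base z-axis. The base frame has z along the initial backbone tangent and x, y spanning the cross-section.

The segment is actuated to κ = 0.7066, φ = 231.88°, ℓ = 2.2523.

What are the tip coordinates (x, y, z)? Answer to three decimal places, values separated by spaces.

θ = κ·ℓ = 0.7066 × 2.2523 = 1.59148 rad
ρ = (1 − cos θ)/κ = (1 − -0.02068)/0.7066 = 1.44449
z = sin θ / κ = 0.99979/0.7066 = 1.41493
x = ρ cos φ = 1.44449 × cos(231.88°) = -0.89170
y = ρ sin φ = 1.44449 × sin(231.88°) = -1.13641

-0.892 -1.136 1.415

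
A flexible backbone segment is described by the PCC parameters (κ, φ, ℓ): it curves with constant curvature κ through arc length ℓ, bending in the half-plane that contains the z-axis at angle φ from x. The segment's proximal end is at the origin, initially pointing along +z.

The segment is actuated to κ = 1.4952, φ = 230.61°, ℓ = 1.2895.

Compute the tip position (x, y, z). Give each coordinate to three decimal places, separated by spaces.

-0.573 -0.698 0.627

θ = κ·ℓ = 1.4952 × 1.2895 = 1.92806 rad
ρ = (1 − cos θ)/κ = (1 − -0.34971)/1.4952 = 0.90270
z = sin θ / κ = 0.93686/1.4952 = 0.62658
x = ρ cos φ = 0.90270 × cos(230.61°) = -0.57285
y = ρ sin φ = 0.90270 × sin(230.61°) = -0.69764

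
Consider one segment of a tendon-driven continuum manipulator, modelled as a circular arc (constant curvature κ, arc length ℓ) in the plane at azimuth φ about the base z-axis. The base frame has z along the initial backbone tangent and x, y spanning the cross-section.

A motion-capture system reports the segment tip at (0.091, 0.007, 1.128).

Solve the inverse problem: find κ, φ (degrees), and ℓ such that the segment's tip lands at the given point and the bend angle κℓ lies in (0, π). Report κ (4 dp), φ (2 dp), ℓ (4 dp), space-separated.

0.1425 4.40 1.1329

ρ = √(x²+y²) = √(0.091² + 0.007²) = 0.09127
φ = atan2(y, x) mod 360° = atan2(0.007, 0.091) = 4.3987°
|p|² = ρ² + z² = 0.09127² + 1.128² = 1.28071
κ = 2ρ / |p|² = 2×0.09127 / 1.28071 = 0.14253
θ = 2·atan2(ρ, z) = 2·atan2(0.09127, 1.128) = 0.16147 rad
ℓ = θ/κ = 0.16147/0.14253 = 1.13292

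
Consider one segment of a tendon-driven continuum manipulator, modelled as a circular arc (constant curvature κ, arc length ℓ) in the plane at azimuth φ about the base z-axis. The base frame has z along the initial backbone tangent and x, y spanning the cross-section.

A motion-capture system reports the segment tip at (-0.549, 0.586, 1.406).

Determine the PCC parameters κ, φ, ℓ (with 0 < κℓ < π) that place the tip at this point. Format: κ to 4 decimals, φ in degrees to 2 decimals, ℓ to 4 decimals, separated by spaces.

ρ = √(x²+y²) = √(-0.549² + 0.586²) = 0.80299
φ = atan2(y, x) mod 360° = atan2(0.586, -0.549) = 133.1329°
|p|² = ρ² + z² = 0.80299² + 1.406² = 2.62163
κ = 2ρ / |p|² = 2×0.80299 / 2.62163 = 0.61259
θ = 2·atan2(ρ, z) = 2·atan2(0.80299, 1.406) = 1.03782 rad
ℓ = θ/κ = 1.03782/0.61259 = 1.69416

0.6126 133.13 1.6942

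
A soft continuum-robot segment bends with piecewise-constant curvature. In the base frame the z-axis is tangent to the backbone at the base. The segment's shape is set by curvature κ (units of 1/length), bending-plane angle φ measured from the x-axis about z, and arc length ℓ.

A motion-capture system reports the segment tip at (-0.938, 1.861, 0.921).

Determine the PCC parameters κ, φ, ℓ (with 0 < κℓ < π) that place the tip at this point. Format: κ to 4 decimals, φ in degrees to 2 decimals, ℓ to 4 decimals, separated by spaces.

ρ = √(x²+y²) = √(-0.938² + 1.861²) = 2.08403
φ = atan2(y, x) mod 360° = atan2(1.861, -0.938) = 116.7495°
|p|² = ρ² + z² = 2.08403² + 0.921² = 5.19141
κ = 2ρ / |p|² = 2×2.08403 / 5.19141 = 0.80288
θ = 2·atan2(ρ, z) = 2·atan2(2.08403, 0.921) = 2.30934 rad
ℓ = θ/κ = 2.30934/0.80288 = 2.87634

0.8029 116.75 2.8763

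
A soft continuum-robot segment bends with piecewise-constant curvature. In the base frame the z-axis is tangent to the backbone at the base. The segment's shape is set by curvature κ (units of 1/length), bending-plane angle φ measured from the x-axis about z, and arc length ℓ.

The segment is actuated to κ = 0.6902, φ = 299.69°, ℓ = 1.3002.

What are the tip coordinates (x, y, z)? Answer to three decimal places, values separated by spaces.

θ = κ·ℓ = 0.6902 × 1.3002 = 0.89740 rad
ρ = (1 − cos θ)/κ = (1 − 0.62365)/0.6902 = 0.54528
z = sin θ / κ = 0.78171/0.6902 = 1.13258
x = ρ cos φ = 0.54528 × cos(299.69°) = 0.27008
y = ρ sin φ = 0.54528 × sin(299.69°) = -0.47370

0.270 -0.474 1.133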